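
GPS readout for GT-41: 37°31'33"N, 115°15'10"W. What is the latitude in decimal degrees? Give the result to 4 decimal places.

37° + 31′/60 + 33″/3600 = 37 + 0.51667 + 0.00917 = 37.5258°

37.5258°N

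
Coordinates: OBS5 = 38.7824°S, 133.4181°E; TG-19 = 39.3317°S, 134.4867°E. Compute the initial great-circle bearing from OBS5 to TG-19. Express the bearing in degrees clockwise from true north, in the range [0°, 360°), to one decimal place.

123.8°

Δλ = 1.0686°
y = sin Δλ · cos φ₂ = 0.014425
x = cos φ₁ sin φ₂ − sin φ₁ cos φ₂ cos Δλ = -0.009671
θ = atan2(y, x) = 123.8394° → 123.8394° (mod 360°)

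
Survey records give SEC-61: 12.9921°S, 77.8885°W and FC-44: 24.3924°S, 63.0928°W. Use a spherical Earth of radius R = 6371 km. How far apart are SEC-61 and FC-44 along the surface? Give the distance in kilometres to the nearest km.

2006 km

Δφ = -11.4003°,  Δλ = 14.7957°
a = sin²(Δφ/2) + cos φ₁ cos φ₂ sin²(Δλ/2) = 0.024577
c = 2·arcsin(√a) = 0.314842 rad = 18.0391°
d = R·c = 6371 × 0.314842 = 2005.9 km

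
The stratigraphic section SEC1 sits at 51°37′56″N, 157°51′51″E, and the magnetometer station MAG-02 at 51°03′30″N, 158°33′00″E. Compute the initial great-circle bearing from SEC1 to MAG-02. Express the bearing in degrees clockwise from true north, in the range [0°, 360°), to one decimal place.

143.0°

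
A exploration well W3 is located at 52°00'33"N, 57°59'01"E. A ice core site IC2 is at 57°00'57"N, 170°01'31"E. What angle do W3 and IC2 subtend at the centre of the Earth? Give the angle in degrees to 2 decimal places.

57.63°

W3: φ = +52.00917°, λ = +57.98361°
IC2: φ = +57.01583°, λ = +170.02528°
Δφ = 5.0067°,  Δλ = 112.0417°
a = sin²(Δφ/2) + cos φ₁ cos φ₂ sin²(Δλ/2) = 0.232337
c = 2·arcsin(√a) = 1.005903 rad = 57.6340°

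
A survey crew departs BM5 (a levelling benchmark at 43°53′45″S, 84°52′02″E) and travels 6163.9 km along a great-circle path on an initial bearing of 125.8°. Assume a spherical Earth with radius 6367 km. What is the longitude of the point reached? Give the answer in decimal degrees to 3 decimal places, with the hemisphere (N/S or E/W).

168.517°E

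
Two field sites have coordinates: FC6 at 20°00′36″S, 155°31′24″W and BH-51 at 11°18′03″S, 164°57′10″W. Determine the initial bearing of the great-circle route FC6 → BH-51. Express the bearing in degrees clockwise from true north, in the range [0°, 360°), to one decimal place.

312.4°

FC6: φ = -20.01000°, λ = -155.52333°
BH-51: φ = -11.30083°, λ = -164.95278°
Δλ = -9.4294°
y = sin Δλ · cos φ₂ = -0.160657
x = cos φ₁ sin φ₂ − sin φ₁ cos φ₂ cos Δλ = 0.146885
θ = atan2(y, x) = -47.5639° → 312.4361° (mod 360°)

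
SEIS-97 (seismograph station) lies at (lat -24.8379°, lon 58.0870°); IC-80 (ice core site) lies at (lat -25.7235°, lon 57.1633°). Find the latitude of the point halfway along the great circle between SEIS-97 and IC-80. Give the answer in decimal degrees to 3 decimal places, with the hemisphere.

Bx = cos φ₂ cos Δλ = 0.900782,  By = cos φ₂ sin Δλ = -0.014523
φₘ = atan2(sin φ₁ + sin φ₂, √((cos φ₁ + Bx)² + By²)) = -25.28142°
λₘ = λ₁ + atan2(By, cos φ₁ + Bx) = 57.62684°

25.281°S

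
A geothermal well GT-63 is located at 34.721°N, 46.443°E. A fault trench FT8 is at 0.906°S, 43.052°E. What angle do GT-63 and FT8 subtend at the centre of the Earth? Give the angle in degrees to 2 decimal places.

35.77°

Δφ = -35.6270°,  Δλ = -3.3910°
a = sin²(Δφ/2) + cos φ₁ cos φ₂ sin²(Δλ/2) = 0.094306
c = 2·arcsin(√a) = 0.624274 rad = 35.7683°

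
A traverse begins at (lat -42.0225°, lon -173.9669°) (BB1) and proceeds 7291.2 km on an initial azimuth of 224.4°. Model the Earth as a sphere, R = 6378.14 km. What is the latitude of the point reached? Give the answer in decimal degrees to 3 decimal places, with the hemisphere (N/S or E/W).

49.517°S

δ = d/R = 7291.2/6378.14 = 1.143155 rad
φ₂ = arcsin(sin φ₁ cos δ + cos φ₁ sin δ cos θ)
   = arcsin(-0.66942·0.41473 + 0.74288·0.90995·-0.71447) = -49.51695°
λ₂ = λ₁ + atan2(sin θ sin δ cos φ₁, cos δ − sin φ₁ sin φ₂) = 84.74143°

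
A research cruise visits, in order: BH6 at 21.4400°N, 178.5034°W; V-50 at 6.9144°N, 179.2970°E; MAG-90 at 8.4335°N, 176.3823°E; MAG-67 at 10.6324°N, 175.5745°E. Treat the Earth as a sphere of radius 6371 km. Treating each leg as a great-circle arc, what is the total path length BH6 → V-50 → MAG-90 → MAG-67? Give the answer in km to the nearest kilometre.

BH6→V-50: c = 0.256220 rad, d = 1632.38 km
V-50→MAG-90: c = 0.056961 rad, d = 362.90 km
MAG-90→MAG-67: c = 0.040819 rad, d = 260.06 km
Total = 1632.38 + 362.90 + 260.06 = 2255.33 km

2255 km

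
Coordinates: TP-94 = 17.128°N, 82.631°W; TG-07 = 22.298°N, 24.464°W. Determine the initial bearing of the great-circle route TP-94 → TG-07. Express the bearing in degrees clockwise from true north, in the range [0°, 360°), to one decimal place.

74.4°

Δλ = 58.1670°
y = sin Δλ · cos φ₂ = 0.786059
x = cos φ₁ sin φ₂ − sin φ₁ cos φ₂ cos Δλ = 0.218875
θ = atan2(y, x) = 74.4403° → 74.4403° (mod 360°)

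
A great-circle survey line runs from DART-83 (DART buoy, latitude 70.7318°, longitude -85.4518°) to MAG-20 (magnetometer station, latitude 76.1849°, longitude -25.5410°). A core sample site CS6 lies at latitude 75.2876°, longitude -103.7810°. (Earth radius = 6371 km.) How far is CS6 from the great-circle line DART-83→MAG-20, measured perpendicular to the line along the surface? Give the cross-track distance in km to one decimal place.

774.2 km

δ₁₃ = central angle DART-83→CS6 = 0.121825 rad  (haversine)
θ₁₃ = bearing DART-83→CS6 = 318.912°,  θ₁₂ = bearing DART-83→MAG-20 = 44.886°
dₓₜ = R·arcsin(sin δ₁₃ · sin(θ₁₃ − θ₁₂)) = 6371·arcsin(0.12152·sin(274.026°)) = -774.220 km
|dₓₜ| = 774.220 km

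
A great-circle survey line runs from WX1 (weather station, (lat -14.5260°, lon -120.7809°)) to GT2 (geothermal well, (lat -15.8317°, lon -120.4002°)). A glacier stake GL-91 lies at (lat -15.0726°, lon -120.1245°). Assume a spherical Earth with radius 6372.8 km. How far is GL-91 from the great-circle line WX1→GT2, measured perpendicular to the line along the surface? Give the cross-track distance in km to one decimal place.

δ₁₃ = central angle WX1→GL-91 = 0.014618 rad  (haversine)
θ₁₃ = bearing WX1→GL-91 = 130.822°,  θ₁₂ = bearing WX1→GT2 = 164.333°
dₓₜ = R·arcsin(sin δ₁₃ · sin(θ₁₃ − θ₁₂)) = 6372.8·arcsin(0.01462·sin(-33.511°)) = -51.432 km
|dₓₜ| = 51.432 km

51.4 km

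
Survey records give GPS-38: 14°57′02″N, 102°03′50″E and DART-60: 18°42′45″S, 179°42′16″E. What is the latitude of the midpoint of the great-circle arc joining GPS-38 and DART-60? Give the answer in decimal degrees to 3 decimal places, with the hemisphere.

2.414°S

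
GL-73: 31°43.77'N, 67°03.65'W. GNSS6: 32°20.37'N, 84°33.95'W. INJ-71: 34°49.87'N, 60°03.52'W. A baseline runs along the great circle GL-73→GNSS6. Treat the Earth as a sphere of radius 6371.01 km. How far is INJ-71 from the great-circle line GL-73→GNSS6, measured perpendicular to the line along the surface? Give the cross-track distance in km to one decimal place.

GL-73: φ = +31.72950°, λ = -67.06083°
GNSS6: φ = +32.33950°, λ = -84.56583°
INJ-71: φ = +34.83117°, λ = -60.05867°
δ₁₃ = central angle GL-73→INJ-71 = 0.115581 rad  (haversine)
θ₁₃ = bearing GL-73→INJ-71 = 60.192°,  θ₁₂ = bearing GL-73→GNSS6 = 277.004°
dₓₜ = R·arcsin(sin δ₁₃ · sin(θ₁₃ − θ₁₂)) = 6371.01·arcsin(0.11532·sin(-216.813°)) = 440.602 km
|dₓₜ| = 440.602 km

440.6 km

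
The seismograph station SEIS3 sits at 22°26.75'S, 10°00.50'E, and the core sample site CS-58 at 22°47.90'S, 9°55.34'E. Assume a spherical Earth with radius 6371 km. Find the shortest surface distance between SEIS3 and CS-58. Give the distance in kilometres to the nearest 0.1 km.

SEIS3: φ = -22.44583°, λ = +10.00833°
CS-58: φ = -22.79833°, λ = +9.92233°
Δφ = -0.3525°,  Δλ = -0.0860°
a = sin²(Δφ/2) + cos φ₁ cos φ₂ sin²(Δλ/2) = 0.000010
c = 2·arcsin(√a) = 0.006306 rad = 0.3613°
d = R·c = 6371 × 0.006306 = 40.2 km

40.2 km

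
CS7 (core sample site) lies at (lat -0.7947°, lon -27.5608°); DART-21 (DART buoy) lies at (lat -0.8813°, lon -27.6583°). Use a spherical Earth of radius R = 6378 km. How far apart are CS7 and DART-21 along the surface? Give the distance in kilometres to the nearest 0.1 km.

14.5 km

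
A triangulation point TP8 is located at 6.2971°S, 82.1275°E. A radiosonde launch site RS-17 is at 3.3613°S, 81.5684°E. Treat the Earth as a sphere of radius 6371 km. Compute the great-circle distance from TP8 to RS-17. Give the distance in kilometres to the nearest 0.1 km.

Δφ = 2.9358°,  Δλ = -0.5591°
a = sin²(Δφ/2) + cos φ₁ cos φ₂ sin²(Δλ/2) = 0.000680
c = 2·arcsin(√a) = 0.052154 rad = 2.9882°
d = R·c = 6371 × 0.052154 = 332.3 km

332.3 km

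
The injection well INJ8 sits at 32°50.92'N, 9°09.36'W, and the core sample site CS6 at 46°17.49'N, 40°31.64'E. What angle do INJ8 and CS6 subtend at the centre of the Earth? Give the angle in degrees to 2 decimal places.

INJ8: φ = +32.84867°, λ = -9.15600°
CS6: φ = +46.29150°, λ = +40.52733°
Δφ = 13.4428°,  Δλ = 49.6833°
a = sin²(Δφ/2) + cos φ₁ cos φ₂ sin²(Δλ/2) = 0.116155
c = 2·arcsin(√a) = 0.695566 rad = 39.8530°

39.85°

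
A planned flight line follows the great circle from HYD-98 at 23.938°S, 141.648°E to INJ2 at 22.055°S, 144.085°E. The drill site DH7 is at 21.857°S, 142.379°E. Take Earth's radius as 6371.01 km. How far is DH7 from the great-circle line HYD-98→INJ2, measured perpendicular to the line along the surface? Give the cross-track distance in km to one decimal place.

130.3 km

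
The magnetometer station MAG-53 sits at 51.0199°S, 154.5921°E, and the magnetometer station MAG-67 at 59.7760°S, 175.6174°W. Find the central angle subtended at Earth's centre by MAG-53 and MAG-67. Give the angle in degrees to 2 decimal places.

18.83°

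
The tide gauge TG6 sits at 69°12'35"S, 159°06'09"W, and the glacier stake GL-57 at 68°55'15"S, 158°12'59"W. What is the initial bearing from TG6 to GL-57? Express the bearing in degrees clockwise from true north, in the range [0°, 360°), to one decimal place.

48.0°

TG6: φ = -69.20972°, λ = -159.10250°
GL-57: φ = -68.92083°, λ = -158.21639°
Δλ = 0.8861°
y = sin Δλ · cos φ₂ = 0.005562
x = cos φ₁ sin φ₂ − sin φ₁ cos φ₂ cos Δλ = 0.005002
θ = atan2(y, x) = 48.0358° → 48.0358° (mod 360°)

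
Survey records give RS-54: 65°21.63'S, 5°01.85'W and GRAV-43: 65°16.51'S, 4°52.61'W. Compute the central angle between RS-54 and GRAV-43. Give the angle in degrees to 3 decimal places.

0.107°

RS-54: φ = -65.36050°, λ = -5.03083°
GRAV-43: φ = -65.27517°, λ = -4.87683°
Δφ = 0.0853°,  Δλ = 0.1540°
a = sin²(Δφ/2) + cos φ₁ cos φ₂ sin²(Δλ/2) = 0.000001
c = 2·arcsin(√a) = 0.001865 rad = 0.1069°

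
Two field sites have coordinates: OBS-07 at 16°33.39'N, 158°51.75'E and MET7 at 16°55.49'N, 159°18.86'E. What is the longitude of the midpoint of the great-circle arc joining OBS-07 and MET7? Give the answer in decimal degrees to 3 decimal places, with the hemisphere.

159.088°E

OBS-07: φ = +16.55650°, λ = +158.86250°
MET7: φ = +16.92483°, λ = +159.31433°
Bx = cos φ₂ cos Δλ = 0.956658,  By = cos φ₂ sin Δλ = 0.007544
φₘ = atan2(sin φ₁ + sin φ₂, √((cos φ₁ + Bx)² + By²)) = 16.74079°
λₘ = λ₁ + atan2(By, cos φ₁ + Bx) = 159.08820°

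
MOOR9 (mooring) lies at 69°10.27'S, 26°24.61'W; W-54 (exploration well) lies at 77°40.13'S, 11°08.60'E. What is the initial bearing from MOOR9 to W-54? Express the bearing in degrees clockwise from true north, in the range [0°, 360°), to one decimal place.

145.5°

MOOR9: φ = -69.17117°, λ = -26.41017°
W-54: φ = -77.66883°, λ = +11.14333°
Δλ = 37.5535°
y = sin Δλ · cos φ₂ = 0.130166
x = cos φ₁ sin φ₂ − sin φ₁ cos φ₂ cos Δλ = -0.189130
θ = atan2(y, x) = 145.4628° → 145.4628° (mod 360°)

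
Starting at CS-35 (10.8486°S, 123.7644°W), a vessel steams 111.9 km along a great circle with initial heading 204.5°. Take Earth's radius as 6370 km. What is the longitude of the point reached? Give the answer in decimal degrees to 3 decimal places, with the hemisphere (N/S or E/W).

δ = d/R = 111.9/6370 = 0.017567 rad
φ₂ = arcsin(sin φ₁ cos δ + cos φ₁ sin δ cos θ)
   = arcsin(-0.18821·0.99985 + 0.98213·0.01757·-0.90996) = -11.76417°
λ₂ = λ₁ + atan2(sin θ sin δ cos φ₁, cos δ − sin φ₁ sin φ₂) = -124.19073°

124.191°W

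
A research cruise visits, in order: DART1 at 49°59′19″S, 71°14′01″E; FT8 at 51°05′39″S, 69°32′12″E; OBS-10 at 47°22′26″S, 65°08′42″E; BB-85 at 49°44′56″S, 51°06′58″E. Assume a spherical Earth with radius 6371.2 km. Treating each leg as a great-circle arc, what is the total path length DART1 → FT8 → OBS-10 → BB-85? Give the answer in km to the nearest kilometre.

1758 km

DART1: φ = -49.98861°, λ = +71.23361°
FT8: φ = -51.09417°, λ = +69.53667°
OBS-10: φ = -47.37389°, λ = +65.14500°
BB-85: φ = -49.74889°, λ = +51.11611°
DART1→FT8: c = 0.026954 rad, d = 171.73 km
FT8→OBS-10: c = 0.081950 rad, d = 522.12 km
OBS-10→BB-85: c = 0.166988 rad, d = 1063.92 km
Total = 171.73 + 522.12 + 1063.92 = 1757.77 km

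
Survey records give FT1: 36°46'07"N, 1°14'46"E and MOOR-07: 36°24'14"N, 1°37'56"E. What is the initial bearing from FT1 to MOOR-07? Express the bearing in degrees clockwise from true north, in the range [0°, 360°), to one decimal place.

FT1: φ = +36.76861°, λ = +1.24611°
MOOR-07: φ = +36.40389°, λ = +1.63222°
Δλ = 0.3861°
y = sin Δλ · cos φ₂ = 0.005424
x = cos φ₁ sin φ₂ − sin φ₁ cos φ₂ cos Δλ = -0.006355
θ = atan2(y, x) = 139.5186° → 139.5186° (mod 360°)

139.5°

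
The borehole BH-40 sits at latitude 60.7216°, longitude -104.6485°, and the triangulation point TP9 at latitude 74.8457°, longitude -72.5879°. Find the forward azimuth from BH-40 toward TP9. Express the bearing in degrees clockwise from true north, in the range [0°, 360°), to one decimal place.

Δλ = 32.0606°
y = sin Δλ · cos φ₂ = 0.138766
x = cos φ₁ sin φ₂ − sin φ₁ cos φ₂ cos Δλ = 0.278800
θ = atan2(y, x) = 26.4607° → 26.4607° (mod 360°)

26.5°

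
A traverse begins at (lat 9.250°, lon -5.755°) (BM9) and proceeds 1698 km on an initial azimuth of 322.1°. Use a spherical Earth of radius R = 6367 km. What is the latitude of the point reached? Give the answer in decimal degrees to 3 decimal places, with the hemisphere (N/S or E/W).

21.119°N

δ = d/R = 1698/6367 = 0.266688 rad
φ₂ = arcsin(sin φ₁ cos δ + cos φ₁ sin δ cos θ)
   = arcsin(0.16074·0.96465 + 0.98700·0.26354·0.78908) = 21.11920°
λ₂ = λ₁ + atan2(sin θ sin δ cos φ₁, cos δ − sin φ₁ sin φ₂) = -15.74892°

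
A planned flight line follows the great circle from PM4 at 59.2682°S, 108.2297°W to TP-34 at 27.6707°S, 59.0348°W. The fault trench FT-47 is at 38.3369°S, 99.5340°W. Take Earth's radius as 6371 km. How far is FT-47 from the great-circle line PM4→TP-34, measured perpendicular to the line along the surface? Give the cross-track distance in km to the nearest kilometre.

δ₁₃ = central angle PM4→FT-47 = 0.378007 rad  (haversine)
θ₁₃ = bearing PM4→FT-47 = 18.742°,  θ₁₂ = bearing PM4→TP-34 = 68.789°
dₓₜ = R·arcsin(sin δ₁₃ · sin(θ₁₃ − θ₁₂)) = 6371·arcsin(0.36907·sin(-50.047°)) = -1827.420 km
|dₓₜ| = 1827.420 km

1827 km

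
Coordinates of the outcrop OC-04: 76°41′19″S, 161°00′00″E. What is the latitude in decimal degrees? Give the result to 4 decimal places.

76° + 41′/60 + 19″/3600 = 76 + 0.68333 + 0.00528 = 76.6886°

76.6886°S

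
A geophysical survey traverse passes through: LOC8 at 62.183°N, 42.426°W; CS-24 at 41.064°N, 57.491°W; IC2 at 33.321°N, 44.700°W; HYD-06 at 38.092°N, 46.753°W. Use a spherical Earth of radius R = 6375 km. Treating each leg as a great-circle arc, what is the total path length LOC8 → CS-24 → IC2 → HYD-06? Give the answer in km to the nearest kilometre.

LOC8→CS-24: c = 0.400819 rad, d = 2555.22 km
CS-24→IC2: c = 0.222958 rad, d = 1421.36 km
IC2→HYD-06: c = 0.088199 rad, d = 562.27 km
Total = 2555.22 + 1421.36 + 562.27 = 4538.85 km

4539 km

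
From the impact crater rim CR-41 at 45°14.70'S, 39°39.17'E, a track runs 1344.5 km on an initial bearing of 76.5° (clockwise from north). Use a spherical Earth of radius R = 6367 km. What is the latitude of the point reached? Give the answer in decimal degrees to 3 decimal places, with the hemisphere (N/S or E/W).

CR-41: φ = -45.24500°, λ = +39.65283°
δ = d/R = 1344.5/6367 = 0.211167 rad
φ₂ = arcsin(sin φ₁ cos δ + cos φ₁ sin δ cos θ)
   = arcsin(-0.71012·0.97779 + 0.70408·0.20960·0.23345) = -41.29218°
λ₂ = λ₁ + atan2(sin θ sin δ cos φ₁, cos δ − sin φ₁ sin φ₂) = 55.39189°

41.292°S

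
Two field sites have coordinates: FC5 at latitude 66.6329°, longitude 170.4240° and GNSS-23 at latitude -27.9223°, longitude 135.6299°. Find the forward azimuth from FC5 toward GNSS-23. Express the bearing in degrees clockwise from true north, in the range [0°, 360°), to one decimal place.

210.6°

Δλ = -34.7941°
y = sin Δλ · cos φ₂ = -0.504198
x = cos φ₁ sin φ₂ − sin φ₁ cos φ₂ cos Δλ = -0.851821
θ = atan2(y, x) = -149.3784° → 210.6216° (mod 360°)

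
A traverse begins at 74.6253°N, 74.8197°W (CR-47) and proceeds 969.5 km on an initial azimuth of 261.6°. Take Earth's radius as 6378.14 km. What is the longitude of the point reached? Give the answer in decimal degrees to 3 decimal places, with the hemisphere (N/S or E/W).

102.679°W

δ = d/R = 969.5/6378.14 = 0.152004 rad
φ₂ = arcsin(sin φ₁ cos δ + cos φ₁ sin δ cos θ)
   = arcsin(0.96421·0.98847 + 0.26513·0.15142·-0.14608) = 71.30358°
λ₂ = λ₁ + atan2(sin θ sin δ cos φ₁, cos δ − sin φ₁ sin φ₂) = -102.67881°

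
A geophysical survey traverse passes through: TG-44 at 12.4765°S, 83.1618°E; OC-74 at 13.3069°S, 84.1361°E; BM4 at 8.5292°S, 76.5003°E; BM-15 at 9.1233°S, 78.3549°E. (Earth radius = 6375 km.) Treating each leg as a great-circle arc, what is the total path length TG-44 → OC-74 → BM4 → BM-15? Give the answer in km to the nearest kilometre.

TG-44→OC-74: c = 0.022019 rad, d = 140.37 km
OC-74→BM4: c = 0.155129 rad, d = 988.95 km
BM4→BM-15: c = 0.033624 rad, d = 214.35 km
Total = 140.37 + 988.95 + 214.35 = 1343.67 km

1344 km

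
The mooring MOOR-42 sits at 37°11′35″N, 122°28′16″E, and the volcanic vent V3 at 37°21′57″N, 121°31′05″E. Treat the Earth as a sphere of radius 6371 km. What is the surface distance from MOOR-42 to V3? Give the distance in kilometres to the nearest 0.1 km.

86.5 km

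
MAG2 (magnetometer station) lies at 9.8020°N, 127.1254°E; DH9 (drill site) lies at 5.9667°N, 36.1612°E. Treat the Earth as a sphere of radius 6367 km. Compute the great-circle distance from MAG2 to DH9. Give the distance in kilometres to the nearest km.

Δφ = -3.8353°,  Δλ = -90.9642°
a = sin²(Δφ/2) + cos φ₁ cos φ₂ sin²(Δλ/2) = 0.499398
c = 2·arcsin(√a) = 1.569592 rad = 89.9310°
d = R·c = 6367 × 1.569592 = 9993.6 km

9994 km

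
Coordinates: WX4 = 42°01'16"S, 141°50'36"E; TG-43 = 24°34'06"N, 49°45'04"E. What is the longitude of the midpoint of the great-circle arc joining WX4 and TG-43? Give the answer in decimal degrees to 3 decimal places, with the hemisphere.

89.828°E

WX4: φ = -42.02111°, λ = +141.84333°
TG-43: φ = +24.56833°, λ = +49.75111°
Bx = cos φ₂ cos Δλ = -0.033203,  By = cos φ₂ sin Δλ = -0.908860
φₘ = atan2(sin φ₁ + sin φ₂, √((cos φ₁ + Bx)² + By²)) = -12.40453°
λₘ = λ₁ + atan2(By, cos φ₁ + Bx) = 89.82831°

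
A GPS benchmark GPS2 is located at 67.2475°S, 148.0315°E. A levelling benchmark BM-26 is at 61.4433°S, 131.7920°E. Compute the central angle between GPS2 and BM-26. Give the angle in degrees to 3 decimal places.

9.070°

Δφ = 5.8042°,  Δλ = -16.2395°
a = sin²(Δφ/2) + cos φ₁ cos φ₂ sin²(Δλ/2) = 0.006252
c = 2·arcsin(√a) = 0.158299 rad = 9.0699°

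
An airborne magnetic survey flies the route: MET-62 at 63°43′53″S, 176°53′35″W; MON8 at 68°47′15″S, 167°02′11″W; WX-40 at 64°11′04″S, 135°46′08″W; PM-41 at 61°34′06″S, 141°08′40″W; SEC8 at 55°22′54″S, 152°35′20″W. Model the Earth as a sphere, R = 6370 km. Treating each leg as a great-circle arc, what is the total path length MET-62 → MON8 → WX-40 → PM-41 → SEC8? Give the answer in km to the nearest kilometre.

MET-62: φ = -63.73139°, λ = -176.89306°
MON8: φ = -68.78750°, λ = -167.03639°
WX-40: φ = -64.18444°, λ = -135.76889°
PM-41: φ = -61.56833°, λ = -141.14444°
SEC8: φ = -55.38167°, λ = -152.58889°
MET-62→MON8: c = 0.111906 rad, d = 712.84 km
MON8→WX-40: c = 0.229024 rad, d = 1458.88 km
WX-40→PM-41: c = 0.062525 rad, d = 398.29 km
PM-41→SEC8: c = 0.149818 rad, d = 954.34 km
Total = 712.84 + 1458.88 + 398.29 + 954.34 = 3524.35 km

3524 km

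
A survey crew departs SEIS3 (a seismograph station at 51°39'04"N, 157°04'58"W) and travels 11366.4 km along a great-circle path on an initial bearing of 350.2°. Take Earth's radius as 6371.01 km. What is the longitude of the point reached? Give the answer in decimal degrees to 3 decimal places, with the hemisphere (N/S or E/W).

33.544°E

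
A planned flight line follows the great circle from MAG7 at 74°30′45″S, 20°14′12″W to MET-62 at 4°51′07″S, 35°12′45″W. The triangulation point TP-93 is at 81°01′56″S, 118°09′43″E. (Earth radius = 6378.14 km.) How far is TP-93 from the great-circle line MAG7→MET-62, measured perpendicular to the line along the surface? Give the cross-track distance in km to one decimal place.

21.5 km

MAG7: φ = -74.51250°, λ = -20.23667°
MET-62: φ = -4.85194°, λ = -35.21250°
TP-93: φ = -81.03222°, λ = +118.16194°
δ₁₃ = central angle MAG7→TP-93 = 0.400713 rad  (haversine)
θ₁₃ = bearing MAG7→TP-93 = 164.614°,  θ₁₂ = bearing MAG7→MET-62 = 344.119°
dₓₜ = R·arcsin(sin δ₁₃ · sin(θ₁₃ − θ₁₂)) = 6378.14·arcsin(0.39008·sin(-179.505°)) = -21.504 km
|dₓₜ| = 21.504 km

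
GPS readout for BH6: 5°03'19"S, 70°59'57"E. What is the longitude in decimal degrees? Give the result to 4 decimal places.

70.9992°E

70° + 59′/60 + 57″/3600 = 70 + 0.98333 + 0.01583 = 70.9992°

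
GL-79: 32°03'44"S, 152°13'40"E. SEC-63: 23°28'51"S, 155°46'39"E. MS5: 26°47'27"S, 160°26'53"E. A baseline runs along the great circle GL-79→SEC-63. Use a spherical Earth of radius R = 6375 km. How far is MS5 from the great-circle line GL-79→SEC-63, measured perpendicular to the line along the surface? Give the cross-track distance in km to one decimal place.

GL-79: φ = -32.06222°, λ = +152.22778°
SEC-63: φ = -23.48083°, λ = +155.77750°
MS5: φ = -26.79083°, λ = +160.44806°
δ₁₃ = central angle GL-79→MS5 = 0.155087 rad  (haversine)
θ₁₃ = bearing GL-79→MS5 = 55.718°,  θ₁₂ = bearing GL-79→SEC-63 = 20.956°
dₓₜ = R·arcsin(sin δ₁₃ · sin(θ₁₃ − θ₁₂)) = 6375·arcsin(0.15447·sin(34.763°)) = 562.193 km
|dₓₜ| = 562.193 km

562.2 km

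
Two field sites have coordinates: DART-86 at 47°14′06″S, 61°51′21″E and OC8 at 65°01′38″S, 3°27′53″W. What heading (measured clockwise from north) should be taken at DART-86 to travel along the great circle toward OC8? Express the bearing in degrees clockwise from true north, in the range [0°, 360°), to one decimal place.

218.3°

DART-86: φ = -47.23500°, λ = +61.85583°
OC8: φ = -65.02722°, λ = -3.46472°
Δλ = -65.3206°
y = sin Δλ · cos φ₂ = -0.383624
x = cos φ₁ sin φ₂ − sin φ₁ cos φ₂ cos Δλ = -0.486097
θ = atan2(y, x) = -141.7198° → 218.2802° (mod 360°)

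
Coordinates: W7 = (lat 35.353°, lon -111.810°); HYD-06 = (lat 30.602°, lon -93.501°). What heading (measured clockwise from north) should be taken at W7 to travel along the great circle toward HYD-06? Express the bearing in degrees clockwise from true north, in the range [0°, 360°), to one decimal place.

Δλ = 18.3090°
y = sin Δλ · cos φ₂ = 0.270389
x = cos φ₁ sin φ₂ − sin φ₁ cos φ₂ cos Δλ = -0.057614
θ = atan2(y, x) = 102.0285° → 102.0285° (mod 360°)

102.0°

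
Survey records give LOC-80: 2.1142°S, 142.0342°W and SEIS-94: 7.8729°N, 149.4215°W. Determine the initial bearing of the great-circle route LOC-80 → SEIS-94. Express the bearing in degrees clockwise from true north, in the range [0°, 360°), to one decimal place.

323.7°

Δλ = -7.3873°
y = sin Δλ · cos φ₂ = -0.127364
x = cos φ₁ sin φ₂ − sin φ₁ cos φ₂ cos Δλ = 0.173123
θ = atan2(y, x) = -36.3413° → 323.6587° (mod 360°)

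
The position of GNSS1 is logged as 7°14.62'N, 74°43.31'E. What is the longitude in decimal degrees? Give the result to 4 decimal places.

74° + 43.31′/60 = 74 + 0.72183 = 74.7218°

74.7218°E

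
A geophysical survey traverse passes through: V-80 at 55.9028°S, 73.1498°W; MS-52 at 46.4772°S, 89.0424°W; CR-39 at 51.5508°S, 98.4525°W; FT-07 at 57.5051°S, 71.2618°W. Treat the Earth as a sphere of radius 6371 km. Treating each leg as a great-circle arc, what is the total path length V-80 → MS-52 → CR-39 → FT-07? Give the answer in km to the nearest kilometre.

V-80→MS-52: c = 0.238291 rad, d = 1518.15 km
MS-52→CR-39: c = 0.139255 rad, d = 887.20 km
CR-39→FT-07: c = 0.291936 rad, d = 1859.92 km
Total = 1518.15 + 887.20 + 1859.92 = 4265.27 km

4265 km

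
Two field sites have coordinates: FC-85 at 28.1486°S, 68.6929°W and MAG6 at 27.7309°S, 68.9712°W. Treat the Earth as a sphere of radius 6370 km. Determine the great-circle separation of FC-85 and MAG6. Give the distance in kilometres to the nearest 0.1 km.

53.9 km

Δφ = 0.4177°,  Δλ = -0.2783°
a = sin²(Δφ/2) + cos φ₁ cos φ₂ sin²(Δλ/2) = 0.000018
c = 2·arcsin(√a) = 0.008459 rad = 0.4847°
d = R·c = 6370 × 0.008459 = 53.9 km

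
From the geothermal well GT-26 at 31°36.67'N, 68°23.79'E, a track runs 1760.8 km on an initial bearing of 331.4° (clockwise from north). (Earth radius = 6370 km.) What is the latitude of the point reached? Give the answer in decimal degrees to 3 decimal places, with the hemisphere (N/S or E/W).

45.098°N

GT-26: φ = +31.61117°, λ = +68.39650°
δ = d/R = 1760.8/6370 = 0.276421 rad
φ₂ = arcsin(sin φ₁ cos δ + cos φ₁ sin δ cos θ)
   = arcsin(0.52415·0.96204 + 0.85162·0.27291·0.87798) = 45.09801°
λ₂ = λ₁ + atan2(sin θ sin δ cos φ₁, cos δ − sin φ₁ sin φ₂) = 57.73116°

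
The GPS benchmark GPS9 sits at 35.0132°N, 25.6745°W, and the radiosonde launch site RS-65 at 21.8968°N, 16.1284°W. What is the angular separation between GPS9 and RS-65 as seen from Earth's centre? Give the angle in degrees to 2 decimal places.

15.55°

Δφ = -13.1164°,  Δλ = 9.5461°
a = sin²(Δφ/2) + cos φ₁ cos φ₂ sin²(Δλ/2) = 0.018306
c = 2·arcsin(√a) = 0.271432 rad = 15.5519°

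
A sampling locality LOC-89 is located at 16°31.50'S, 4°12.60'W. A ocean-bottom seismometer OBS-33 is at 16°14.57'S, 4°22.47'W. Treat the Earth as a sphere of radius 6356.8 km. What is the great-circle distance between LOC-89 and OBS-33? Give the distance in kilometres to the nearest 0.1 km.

35.9 km

LOC-89: φ = -16.52500°, λ = -4.21000°
OBS-33: φ = -16.24283°, λ = -4.37450°
Δφ = 0.2822°,  Δλ = -0.1645°
a = sin²(Δφ/2) + cos φ₁ cos φ₂ sin²(Δλ/2) = 0.000008
c = 2·arcsin(√a) = 0.005643 rad = 0.3233°
d = R·c = 6356.8 × 0.005643 = 35.9 km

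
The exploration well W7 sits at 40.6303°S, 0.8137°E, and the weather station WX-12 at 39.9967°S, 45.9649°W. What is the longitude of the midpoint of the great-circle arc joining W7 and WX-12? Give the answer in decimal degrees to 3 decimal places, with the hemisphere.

22.692°W

Bx = cos φ₂ cos Δλ = 0.524627,  By = cos φ₂ sin Δλ = -0.558253
φₘ = atan2(sin φ₁ + sin φ₂, √((cos φ₁ + Bx)² + By²)) = -42.75111°
λₘ = λ₁ + atan2(By, cos φ₁ + Bx) = -22.69186°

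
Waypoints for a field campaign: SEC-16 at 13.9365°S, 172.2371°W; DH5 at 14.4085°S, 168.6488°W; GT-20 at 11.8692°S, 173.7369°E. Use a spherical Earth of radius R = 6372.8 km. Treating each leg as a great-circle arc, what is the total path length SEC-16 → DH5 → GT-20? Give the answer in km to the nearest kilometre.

2319 km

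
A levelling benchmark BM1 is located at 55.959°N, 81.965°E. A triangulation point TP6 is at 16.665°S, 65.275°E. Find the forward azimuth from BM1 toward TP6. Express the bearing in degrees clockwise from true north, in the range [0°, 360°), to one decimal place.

Δλ = -16.6900°
y = sin Δλ · cos φ₂ = -0.275131
x = cos φ₁ sin φ₂ − sin φ₁ cos φ₂ cos Δλ = -0.920923
θ = atan2(y, x) = -163.3662° → 196.6338° (mod 360°)

196.6°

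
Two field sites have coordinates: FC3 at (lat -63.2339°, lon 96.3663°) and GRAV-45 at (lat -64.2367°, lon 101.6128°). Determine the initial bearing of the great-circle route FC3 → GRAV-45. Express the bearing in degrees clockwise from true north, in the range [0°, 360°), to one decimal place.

115.7°

Δλ = 5.2465°
y = sin Δλ · cos φ₂ = 0.039745
x = cos φ₁ sin φ₂ − sin φ₁ cos φ₂ cos Δλ = -0.019127
θ = atan2(y, x) = 115.6989° → 115.6989° (mod 360°)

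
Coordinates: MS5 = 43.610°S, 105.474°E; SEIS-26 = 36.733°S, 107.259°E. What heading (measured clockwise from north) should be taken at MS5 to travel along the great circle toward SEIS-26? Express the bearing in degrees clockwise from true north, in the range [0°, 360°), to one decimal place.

11.8°

Δλ = 1.7850°
y = sin Δλ · cos φ₂ = 0.024964
x = cos φ₁ sin φ₂ − sin φ₁ cos φ₂ cos Δλ = 0.119470
θ = atan2(y, x) = 11.8024° → 11.8024° (mod 360°)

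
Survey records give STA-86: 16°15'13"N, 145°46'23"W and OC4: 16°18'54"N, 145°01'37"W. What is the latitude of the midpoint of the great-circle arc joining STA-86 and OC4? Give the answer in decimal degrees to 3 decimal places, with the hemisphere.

16.285°N

STA-86: φ = +16.25361°, λ = -145.77306°
OC4: φ = +16.31500°, λ = -145.02694°
Bx = cos φ₂ cos Δλ = 0.959650,  By = cos φ₂ sin Δλ = 0.012497
φₘ = atan2(sin φ₁ + sin φ₂, √((cos φ₁ + Bx)² + By²)) = 16.28463°
λₘ = λ₁ + atan2(By, cos φ₁ + Bx) = -145.40006°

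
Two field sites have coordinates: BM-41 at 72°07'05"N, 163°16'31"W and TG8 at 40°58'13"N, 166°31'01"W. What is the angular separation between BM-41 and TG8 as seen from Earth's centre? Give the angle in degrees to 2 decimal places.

31.19°

BM-41: φ = +72.11806°, λ = -163.27528°
TG8: φ = +40.97028°, λ = -166.51694°
Δφ = -31.1478°,  Δλ = -3.2417°
a = sin²(Δφ/2) + cos φ₁ cos φ₂ sin²(Δλ/2) = 0.072267
c = 2·arcsin(√a) = 0.544348 rad = 31.1888°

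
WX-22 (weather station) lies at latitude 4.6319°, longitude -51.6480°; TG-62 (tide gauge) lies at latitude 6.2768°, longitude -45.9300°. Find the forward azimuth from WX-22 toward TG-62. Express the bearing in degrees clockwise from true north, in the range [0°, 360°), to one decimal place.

Δλ = 5.7180°
y = sin Δλ · cos φ₂ = 0.099035
x = cos φ₁ sin φ₂ − sin φ₁ cos φ₂ cos Δλ = 0.029104
θ = atan2(y, x) = 73.6230° → 73.6230° (mod 360°)

73.6°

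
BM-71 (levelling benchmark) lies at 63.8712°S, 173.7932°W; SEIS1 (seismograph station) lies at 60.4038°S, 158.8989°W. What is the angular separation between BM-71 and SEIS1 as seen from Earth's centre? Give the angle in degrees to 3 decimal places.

7.752°

Δφ = 3.4674°,  Δλ = 14.8943°
a = sin²(Δφ/2) + cos φ₁ cos φ₂ sin²(Δλ/2) = 0.004569
c = 2·arcsin(√a) = 0.135294 rad = 7.7518°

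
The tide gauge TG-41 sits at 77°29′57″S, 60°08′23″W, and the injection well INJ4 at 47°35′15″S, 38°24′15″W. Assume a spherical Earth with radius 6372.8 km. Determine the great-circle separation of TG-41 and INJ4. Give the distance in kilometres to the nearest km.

3457 km

TG-41: φ = -77.49917°, λ = -60.13972°
INJ4: φ = -47.58750°, λ = -38.40417°
Δφ = 29.9117°,  Δλ = 21.7356°
a = sin²(Δφ/2) + cos φ₁ cos φ₂ sin²(Δλ/2) = 0.071792
c = 2·arcsin(√a) = 0.542510 rad = 31.0835°
d = R·c = 6372.8 × 0.542510 = 3457.3 km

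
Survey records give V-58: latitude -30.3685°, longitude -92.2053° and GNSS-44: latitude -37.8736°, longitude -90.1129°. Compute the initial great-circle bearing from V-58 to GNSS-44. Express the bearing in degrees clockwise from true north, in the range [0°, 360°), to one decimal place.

167.6°

Δλ = 2.0924°
y = sin Δλ · cos φ₂ = 0.028821
x = cos φ₁ sin φ₂ − sin φ₁ cos φ₂ cos Δλ = -0.130881
θ = atan2(y, x) = 167.5813° → 167.5813° (mod 360°)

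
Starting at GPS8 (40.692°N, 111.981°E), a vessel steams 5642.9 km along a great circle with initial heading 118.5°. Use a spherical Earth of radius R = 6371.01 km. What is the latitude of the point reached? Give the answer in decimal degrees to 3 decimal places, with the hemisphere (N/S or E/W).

7.607°N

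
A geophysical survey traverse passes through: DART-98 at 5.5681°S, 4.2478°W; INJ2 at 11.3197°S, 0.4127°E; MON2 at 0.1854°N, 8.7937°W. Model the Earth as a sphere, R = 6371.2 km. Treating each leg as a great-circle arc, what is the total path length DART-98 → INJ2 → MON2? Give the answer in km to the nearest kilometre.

2454 km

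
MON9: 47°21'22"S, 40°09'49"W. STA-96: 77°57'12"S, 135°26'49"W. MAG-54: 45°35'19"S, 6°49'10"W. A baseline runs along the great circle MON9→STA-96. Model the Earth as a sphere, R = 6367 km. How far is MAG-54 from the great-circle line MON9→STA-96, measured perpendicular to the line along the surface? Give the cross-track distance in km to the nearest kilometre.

2506 km

MON9: φ = -47.35611°, λ = -40.16361°
STA-96: φ = -77.95333°, λ = -135.44694°
MAG-54: φ = -45.58861°, λ = -6.81944°
δ₁₃ = central angle MON9→MAG-54 = 0.398913 rad  (haversine)
θ₁₃ = bearing MON9→MAG-54 = 97.976°,  θ₁₂ = bearing MON9→STA-96 = 197.073°
dₓₜ = R·arcsin(sin δ₁₃ · sin(θ₁₃ − θ₁₂)) = 6367·arcsin(0.38842·sin(-99.098°)) = -2506.157 km
|dₓₜ| = 2506.157 km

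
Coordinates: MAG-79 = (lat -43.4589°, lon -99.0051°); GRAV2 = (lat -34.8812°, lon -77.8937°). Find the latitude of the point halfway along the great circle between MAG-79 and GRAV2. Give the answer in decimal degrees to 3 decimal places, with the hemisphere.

39.648°S

Bx = cos φ₂ cos Δλ = 0.765280,  By = cos φ₂ sin Δλ = 0.295472
φₘ = atan2(sin φ₁ + sin φ₂, √((cos φ₁ + Bx)² + By²)) = -39.64789°
λₘ = λ₁ + atan2(By, cos φ₁ + Bx) = -87.79709°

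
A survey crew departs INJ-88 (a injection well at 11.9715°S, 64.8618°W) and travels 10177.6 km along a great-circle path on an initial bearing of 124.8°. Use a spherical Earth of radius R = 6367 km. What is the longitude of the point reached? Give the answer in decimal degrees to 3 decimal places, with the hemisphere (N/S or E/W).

35.185°E

δ = d/R = 10177.6/6367 = 1.598492 rad
φ₂ = arcsin(sin φ₁ cos δ + cos φ₁ sin δ cos θ)
   = arcsin(-0.20743·-0.02769 + 0.97825·0.99962·-0.57071) = -33.52789°
λ₂ = λ₁ + atan2(sin θ sin δ cos φ₁, cos δ − sin φ₁ sin φ₂) = 35.18489°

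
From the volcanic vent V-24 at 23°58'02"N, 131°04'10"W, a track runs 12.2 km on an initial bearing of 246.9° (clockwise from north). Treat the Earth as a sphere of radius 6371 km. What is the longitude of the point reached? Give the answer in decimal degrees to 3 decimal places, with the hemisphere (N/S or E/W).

V-24: φ = +23.96722°, λ = -131.06944°
δ = d/R = 12.2/6371 = 0.001915 rad
φ₂ = arcsin(sin φ₁ cos δ + cos φ₁ sin δ cos θ)
   = arcsin(0.40621·1.00000 + 0.91378·0.00191·-0.39234) = 23.92414°
λ₂ = λ₁ + atan2(sin θ sin δ cos φ₁, cos δ − sin φ₁ sin φ₂) = -131.17985°

131.180°W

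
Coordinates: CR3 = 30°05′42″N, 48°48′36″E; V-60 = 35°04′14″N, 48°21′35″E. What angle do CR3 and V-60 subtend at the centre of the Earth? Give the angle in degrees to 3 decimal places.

4.990°

CR3: φ = +30.09500°, λ = +48.81000°
V-60: φ = +35.07056°, λ = +48.35972°
Δφ = 4.9756°,  Δλ = -0.4503°
a = sin²(Δφ/2) + cos φ₁ cos φ₂ sin²(Δλ/2) = 0.001895
c = 2·arcsin(√a) = 0.087092 rad = 4.9900°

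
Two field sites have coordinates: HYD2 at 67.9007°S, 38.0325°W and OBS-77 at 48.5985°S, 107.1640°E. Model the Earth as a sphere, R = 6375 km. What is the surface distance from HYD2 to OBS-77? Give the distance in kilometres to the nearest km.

6744 km

Δφ = 19.3022°,  Δλ = 145.1965°
a = sin²(Δφ/2) + cos φ₁ cos φ₂ sin²(Δλ/2) = 0.254654
c = 2·arcsin(√a) = 1.057912 rad = 60.6139°
d = R·c = 6375 × 1.057912 = 6744.2 km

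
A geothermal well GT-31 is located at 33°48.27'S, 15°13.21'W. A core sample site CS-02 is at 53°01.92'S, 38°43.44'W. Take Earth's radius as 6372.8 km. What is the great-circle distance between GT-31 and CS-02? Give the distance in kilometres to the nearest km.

GT-31: φ = -33.80450°, λ = -15.22017°
CS-02: φ = -53.03200°, λ = -38.72400°
Δφ = -19.2275°,  Δλ = -23.5038°
a = sin²(Δφ/2) + cos φ₁ cos φ₂ sin²(Δλ/2) = 0.048620
c = 2·arcsin(√a) = 0.444653 rad = 25.4768°
d = R·c = 6372.8 × 0.444653 = 2833.7 km

2834 km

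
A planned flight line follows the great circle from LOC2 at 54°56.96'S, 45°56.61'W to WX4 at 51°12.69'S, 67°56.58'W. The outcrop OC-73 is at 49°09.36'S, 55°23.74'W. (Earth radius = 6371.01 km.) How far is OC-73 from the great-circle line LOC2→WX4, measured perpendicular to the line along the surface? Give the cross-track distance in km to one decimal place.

512.5 km

LOC2: φ = -54.94933°, λ = -45.94350°
WX4: φ = -51.21150°, λ = -67.94300°
OC-73: φ = -49.15600°, λ = -55.39567°
δ₁₃ = central angle LOC2→OC-73 = 0.142999 rad  (haversine)
θ₁₃ = bearing LOC2→OC-73 = 311.093°,  θ₁₂ = bearing LOC2→WX4 = 276.768°
dₓₜ = R·arcsin(sin δ₁₃ · sin(θ₁₃ − θ₁₂)) = 6371.01·arcsin(0.14251·sin(34.325°)) = 512.534 km
|dₓₜ| = 512.534 km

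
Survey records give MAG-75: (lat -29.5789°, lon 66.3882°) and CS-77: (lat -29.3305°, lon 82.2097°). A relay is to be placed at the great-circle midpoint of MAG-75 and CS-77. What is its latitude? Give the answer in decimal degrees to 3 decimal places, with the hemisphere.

Bx = cos φ₂ cos Δλ = 0.838781,  By = cos φ₂ sin Δλ = 0.237691
φₘ = atan2(sin φ₁ + sin φ₂, √((cos φ₁ + Bx)² + By²)) = -29.68986°
λₘ = λ₁ + atan2(By, cos φ₁ + Bx) = 74.30870°

29.690°S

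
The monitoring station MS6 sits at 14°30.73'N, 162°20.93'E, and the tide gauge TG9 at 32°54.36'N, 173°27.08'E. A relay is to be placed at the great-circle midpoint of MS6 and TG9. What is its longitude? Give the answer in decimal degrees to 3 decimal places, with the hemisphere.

MS6: φ = +14.51217°, λ = +162.34883°
TG9: φ = +32.90600°, λ = +173.45133°
Bx = cos φ₂ cos Δλ = 0.823850,  By = cos φ₂ sin Δλ = 0.161670
φₘ = atan2(sin φ₁ + sin φ₂, √((cos φ₁ + Bx)² + By²)) = 23.80790°
λₘ = λ₁ + atan2(By, cos φ₁ + Bx) = 167.50413°

167.504°E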